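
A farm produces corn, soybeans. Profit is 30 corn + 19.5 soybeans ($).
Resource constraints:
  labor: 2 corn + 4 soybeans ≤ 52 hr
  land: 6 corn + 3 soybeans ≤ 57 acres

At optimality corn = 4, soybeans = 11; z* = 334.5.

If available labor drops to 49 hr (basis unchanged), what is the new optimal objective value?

At the optimum: labor uses 52 of 52 (binding); land uses 57 of 57 (binding).
The binding rows give the dual system: 2·y_labor + 6·y_land = 30 and 4·y_labor + 3·y_land = 19.5.
Solving: y_labor = 1.5, y_land = 4.5.
Δz = y_labor·Δb = 1.5 × (-3) = -4.5, so new z* = 334.5 − 4.5 = 330.

330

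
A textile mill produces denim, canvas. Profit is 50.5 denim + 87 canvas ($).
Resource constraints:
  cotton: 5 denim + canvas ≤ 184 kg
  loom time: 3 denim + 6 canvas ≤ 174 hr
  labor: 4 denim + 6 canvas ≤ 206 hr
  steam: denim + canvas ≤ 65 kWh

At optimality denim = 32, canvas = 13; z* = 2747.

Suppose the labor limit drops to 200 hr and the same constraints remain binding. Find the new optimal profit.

At the optimum: cotton uses 173 of 184 (slack = 11); loom time uses 174 of 174 (binding); labor uses 206 of 206 (binding); steam uses 45 of 65 (slack = 20).
By complementary slackness, y = 0 for the non-binding constraints.
The binding rows give the dual system: 3·y_loom time + 4·y_labor = 50.5 and 6·y_loom time + 6·y_labor = 87.
→ y_loom time = 7.5 and y_labor = 7.
Δz = y_labor·Δb = 7 × (-6) = -42, so new z* = 2747 − 42 = 2705.

2705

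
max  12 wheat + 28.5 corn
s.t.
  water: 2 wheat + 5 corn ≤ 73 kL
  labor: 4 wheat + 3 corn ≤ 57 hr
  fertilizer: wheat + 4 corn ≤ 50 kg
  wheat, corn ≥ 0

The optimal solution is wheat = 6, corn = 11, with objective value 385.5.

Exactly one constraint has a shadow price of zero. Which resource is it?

water: 67/73 (slack 6)
labor: 57/57 (binding)
fertilizer: 50/50 (binding)
By complementary slackness, a constraint with positive slack has shadow price 0 → water.

water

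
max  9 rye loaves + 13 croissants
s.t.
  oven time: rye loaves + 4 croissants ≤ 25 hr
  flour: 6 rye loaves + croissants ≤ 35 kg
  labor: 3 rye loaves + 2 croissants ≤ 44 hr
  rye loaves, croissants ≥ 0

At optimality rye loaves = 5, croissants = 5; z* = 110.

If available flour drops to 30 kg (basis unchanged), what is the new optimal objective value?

105

At the optimum: oven time uses 25 of 25 (binding); flour uses 35 of 35 (binding); labor uses 25 of 44 (slack = 19).
Since labor is not tight, its dual is 0.
Dual feasibility on the basic columns requires 1·y_oven time + 6·y_flour = 9, 4·y_oven time + 1·y_flour = 13.
Solving: y_oven time = 3, y_flour = 1.
Δz = y_flour·Δb = 1 × (-5) = -5, so new z* = 110 − 5 = 105.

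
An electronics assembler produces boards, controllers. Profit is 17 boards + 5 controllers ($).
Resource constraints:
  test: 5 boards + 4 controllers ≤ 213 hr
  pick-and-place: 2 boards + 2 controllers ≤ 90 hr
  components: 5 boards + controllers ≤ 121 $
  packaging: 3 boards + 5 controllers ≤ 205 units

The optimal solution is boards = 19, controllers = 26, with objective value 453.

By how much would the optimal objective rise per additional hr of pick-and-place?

At the optimum: test uses 199 of 213 (slack = 14); pick-and-place uses 90 of 90 (binding); components uses 121 of 121 (binding); packaging uses 187 of 205 (slack = 18).
Since test, packaging are not tight, their duals are 0.
From A_Bᵀ y = c: 2·y_pick-and-place + 5·y_components = 17; 2·y_pick-and-place + 1·y_components = 5.
Solving: y_pick-and-place = 1, y_components = 3.
Shadow price of pick-and-place = 1.

1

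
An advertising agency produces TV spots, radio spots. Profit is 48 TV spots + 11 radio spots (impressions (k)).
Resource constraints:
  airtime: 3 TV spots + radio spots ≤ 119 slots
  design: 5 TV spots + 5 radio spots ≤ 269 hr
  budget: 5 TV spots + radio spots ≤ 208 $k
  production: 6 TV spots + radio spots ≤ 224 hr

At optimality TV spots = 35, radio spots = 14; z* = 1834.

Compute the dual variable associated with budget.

0

At the optimum: airtime uses 119 of 119 (binding); design uses 245 of 269 (slack = 24); budget uses 189 of 208 (slack = 19); production uses 224 of 224 (binding).
By complementary slackness, y = 0 for the non-binding constraints.
From A_Bᵀ y = c: 3·y_airtime + 6·y_production = 48; 1·y_airtime + 1·y_production = 11.
→ y_airtime = 6 and y_production = 5.
Shadow price of budget = 0.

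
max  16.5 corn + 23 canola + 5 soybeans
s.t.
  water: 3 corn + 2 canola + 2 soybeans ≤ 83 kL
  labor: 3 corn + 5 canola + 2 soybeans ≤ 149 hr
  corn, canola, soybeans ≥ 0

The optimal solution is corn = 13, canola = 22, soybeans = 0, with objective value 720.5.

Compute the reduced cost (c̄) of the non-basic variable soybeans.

-6

Check each constraint at x*: water 83/83 (tight); labor 149/149 (tight).
From A_Bᵀ y = c: 3·y_water + 3·y_labor = 16.5; 2·y_water + 5·y_labor = 23.
Solving: y_water = 1.5, y_labor = 4.
Reduced cost of soybeans: c₃ − yᵀa₃ = 5 − (1.5·2 + 4·2) = 5 − 11 = -6.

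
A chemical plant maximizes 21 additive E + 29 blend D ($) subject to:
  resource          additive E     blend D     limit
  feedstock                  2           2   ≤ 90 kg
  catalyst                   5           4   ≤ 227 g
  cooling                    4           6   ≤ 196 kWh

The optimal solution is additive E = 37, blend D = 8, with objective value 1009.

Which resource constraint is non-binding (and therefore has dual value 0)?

catalyst

feedstock: 90/90 (binding)
catalyst: 217/227 (slack 10)
cooling: 196/196 (binding)
By complementary slackness, a constraint with positive slack has shadow price 0 → catalyst.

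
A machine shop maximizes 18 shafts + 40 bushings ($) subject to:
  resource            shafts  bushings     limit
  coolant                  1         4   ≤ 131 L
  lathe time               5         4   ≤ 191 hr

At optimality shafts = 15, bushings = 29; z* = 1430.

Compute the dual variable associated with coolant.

8

At the optimum: coolant uses 131 of 131 (binding); lathe time uses 191 of 191 (binding).
Dual feasibility on the basic columns requires 1·y_coolant + 5·y_lathe time = 18, 4·y_coolant + 4·y_lathe time = 40.
Solving: y_coolant = 8, y_lathe time = 2.
Shadow price of coolant = 8.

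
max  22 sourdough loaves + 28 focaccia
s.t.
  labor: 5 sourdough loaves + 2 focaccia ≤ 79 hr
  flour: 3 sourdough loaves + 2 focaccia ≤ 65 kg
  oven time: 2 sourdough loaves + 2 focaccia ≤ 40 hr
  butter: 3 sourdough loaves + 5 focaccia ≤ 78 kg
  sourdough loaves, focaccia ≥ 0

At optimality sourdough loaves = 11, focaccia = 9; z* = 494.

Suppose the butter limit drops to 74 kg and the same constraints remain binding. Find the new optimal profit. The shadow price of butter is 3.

Δb = -4, so new z* = 494 + (3)·(-4) = 494 − 12 = 482.

482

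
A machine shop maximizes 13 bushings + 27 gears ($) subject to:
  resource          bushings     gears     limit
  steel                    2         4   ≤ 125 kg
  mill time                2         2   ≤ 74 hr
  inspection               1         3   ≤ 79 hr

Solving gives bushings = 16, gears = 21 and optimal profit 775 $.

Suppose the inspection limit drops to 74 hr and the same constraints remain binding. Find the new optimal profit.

740

Check each constraint at x*: steel 116/125 (slack 9); mill time 74/74 (tight); inspection 79/79 (tight).
Slack constraints have shadow price 0 (complementary slackness).
Dual feasibility on the basic columns requires 2·y_mill time + 1·y_inspection = 13, 2·y_mill time + 3·y_inspection = 27.
This yields shadow prices y_mill time = 3, y_inspection = 7.
Δz = y_inspection·Δb = 7 × (-5) = -35, so new z* = 775 − 35 = 740.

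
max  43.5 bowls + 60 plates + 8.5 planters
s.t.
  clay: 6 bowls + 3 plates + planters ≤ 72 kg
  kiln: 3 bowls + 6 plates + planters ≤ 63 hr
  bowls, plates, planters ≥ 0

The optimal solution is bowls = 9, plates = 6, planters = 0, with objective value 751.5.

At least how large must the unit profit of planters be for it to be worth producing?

At the optimum: clay uses 72 of 72 (binding); kiln uses 63 of 63 (binding).
Dual feasibility on the basic columns requires 6·y_clay + 3·y_kiln = 43.5, 3·y_clay + 6·y_kiln = 60.
This yields shadow prices y_clay = 3, y_kiln = 8.5.
planters enters the basis when its profit ≥ yᵀa₃ = 3·1 + 8.5·1 = 11.5.

11.5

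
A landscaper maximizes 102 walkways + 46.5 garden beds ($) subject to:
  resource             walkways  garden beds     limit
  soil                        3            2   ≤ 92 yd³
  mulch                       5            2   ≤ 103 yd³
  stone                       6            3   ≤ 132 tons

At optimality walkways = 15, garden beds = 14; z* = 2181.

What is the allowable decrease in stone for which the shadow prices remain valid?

8.4

Binding constraints: mulch, stone. The basis is B = [[5,2],[6,3]] with det 3.
Per unit decrease in stone, x* moves by d = (0.6667, -1.6667).
The basis stays optimal until garden beds reaches 0; allowable decrease = 8.4 tons.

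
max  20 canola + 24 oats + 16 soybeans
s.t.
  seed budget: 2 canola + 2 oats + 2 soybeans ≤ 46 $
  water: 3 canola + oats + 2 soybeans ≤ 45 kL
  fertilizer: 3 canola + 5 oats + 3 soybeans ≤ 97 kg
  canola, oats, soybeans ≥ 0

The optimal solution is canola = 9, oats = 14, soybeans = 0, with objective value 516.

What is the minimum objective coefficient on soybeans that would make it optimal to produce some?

20

Binding: seed budget and fertilizer. Non-binding: water (4 unused).
Since water is not tight, its dual is 0.
From A_Bᵀ y = c: 2·y_seed budget + 3·y_fertilizer = 20; 2·y_seed budget + 5·y_fertilizer = 24.
This yields shadow prices y_seed budget = 7, y_fertilizer = 2.
soybeans enters the basis when its profit ≥ yᵀa₃ = 7·2 + 2·3 = 20.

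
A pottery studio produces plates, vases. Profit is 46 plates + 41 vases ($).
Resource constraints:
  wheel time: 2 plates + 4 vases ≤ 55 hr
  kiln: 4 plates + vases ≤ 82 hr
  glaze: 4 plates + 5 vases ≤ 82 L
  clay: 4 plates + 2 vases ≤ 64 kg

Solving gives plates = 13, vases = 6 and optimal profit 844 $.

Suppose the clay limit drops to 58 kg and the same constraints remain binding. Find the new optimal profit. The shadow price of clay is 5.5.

Δb = -6, so new z* = 844 + (5.5)·(-6) = 844 − 33 = 811.

811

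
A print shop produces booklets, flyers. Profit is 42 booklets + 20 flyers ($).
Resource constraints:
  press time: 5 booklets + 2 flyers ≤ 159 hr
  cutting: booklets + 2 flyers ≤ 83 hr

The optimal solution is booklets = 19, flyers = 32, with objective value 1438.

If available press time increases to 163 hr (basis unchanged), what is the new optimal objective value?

Both press time and cutting are binding at x*.
The binding rows give the dual system: 5·y_press time + 1·y_cutting = 42 and 2·y_press time + 2·y_cutting = 20.
This yields shadow prices y_press time = 8, y_cutting = 2.
Δz = y_press time·Δb = 8 × (4) = 32, so new z* = 1438 + 32 = 1470.

1470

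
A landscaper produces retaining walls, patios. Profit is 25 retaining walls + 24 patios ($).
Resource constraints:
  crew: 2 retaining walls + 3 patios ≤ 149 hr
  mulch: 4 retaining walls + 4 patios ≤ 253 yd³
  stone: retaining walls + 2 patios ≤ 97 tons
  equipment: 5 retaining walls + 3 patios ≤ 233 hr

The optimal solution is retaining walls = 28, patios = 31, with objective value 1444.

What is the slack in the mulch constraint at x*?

mulch used = 4·28 + 4·31 = 236; slack = 253 − 236 = 17.

17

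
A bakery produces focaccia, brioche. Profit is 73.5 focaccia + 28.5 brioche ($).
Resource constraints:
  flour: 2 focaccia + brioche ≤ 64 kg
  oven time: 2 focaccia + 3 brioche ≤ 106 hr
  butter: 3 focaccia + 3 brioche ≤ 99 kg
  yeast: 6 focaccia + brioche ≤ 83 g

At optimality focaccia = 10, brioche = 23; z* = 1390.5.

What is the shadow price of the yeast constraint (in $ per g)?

At the optimum: flour uses 43 of 64 (slack = 21); oven time uses 89 of 106 (slack = 17); butter uses 99 of 99 (binding); yeast uses 83 of 83 (binding).
By complementary slackness, y = 0 for the non-binding constraints.
From A_Bᵀ y = c: 3·y_butter + 6·y_yeast = 73.5; 3·y_butter + 1·y_yeast = 28.5.
→ y_butter = 6.5 and y_yeast = 9.
Shadow price of yeast = 9.

9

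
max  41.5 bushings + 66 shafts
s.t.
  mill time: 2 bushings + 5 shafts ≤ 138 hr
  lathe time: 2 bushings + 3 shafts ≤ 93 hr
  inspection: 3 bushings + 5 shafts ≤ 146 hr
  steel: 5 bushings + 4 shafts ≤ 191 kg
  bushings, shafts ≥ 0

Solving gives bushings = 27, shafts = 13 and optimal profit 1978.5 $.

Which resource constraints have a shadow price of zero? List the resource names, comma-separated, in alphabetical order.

mill time: 119/138 (slack 19)
lathe time: 93/93 (binding)
inspection: 146/146 (binding)
steel: 187/191 (slack 4)
By complementary slackness, a constraint with positive slack has shadow price 0 → mill time, steel.

mill time, steel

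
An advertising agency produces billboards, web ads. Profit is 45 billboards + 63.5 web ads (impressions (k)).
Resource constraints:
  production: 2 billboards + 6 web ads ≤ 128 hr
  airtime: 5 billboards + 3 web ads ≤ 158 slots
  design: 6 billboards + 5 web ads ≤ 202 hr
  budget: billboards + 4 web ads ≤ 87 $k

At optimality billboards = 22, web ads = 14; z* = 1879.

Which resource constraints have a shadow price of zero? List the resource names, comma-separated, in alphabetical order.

production: 128/128 (binding)
airtime: 152/158 (slack 6)
design: 202/202 (binding)
budget: 78/87 (slack 9)
By complementary slackness, a constraint with positive slack has shadow price 0 → airtime, budget.

airtime, budget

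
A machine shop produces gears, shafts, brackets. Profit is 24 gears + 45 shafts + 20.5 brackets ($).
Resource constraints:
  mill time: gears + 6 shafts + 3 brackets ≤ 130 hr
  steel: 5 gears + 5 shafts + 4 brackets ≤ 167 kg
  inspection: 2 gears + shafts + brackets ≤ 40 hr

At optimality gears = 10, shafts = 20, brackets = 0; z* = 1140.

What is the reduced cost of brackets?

Check each constraint at x*: mill time 130/130 (tight); steel 150/167 (slack 17); inspection 40/40 (tight).
By complementary slackness, y = 0 for the non-binding constraint.
Dual feasibility on the basic columns requires 1·y_mill time + 2·y_inspection = 24, 6·y_mill time + 1·y_inspection = 45.
→ y_mill time = 6 and y_inspection = 9.
Reduced cost of brackets: c₃ − yᵀa₃ = 20.5 − (6·3 + 9·1) = 20.5 − 27 = -6.5.

-6.5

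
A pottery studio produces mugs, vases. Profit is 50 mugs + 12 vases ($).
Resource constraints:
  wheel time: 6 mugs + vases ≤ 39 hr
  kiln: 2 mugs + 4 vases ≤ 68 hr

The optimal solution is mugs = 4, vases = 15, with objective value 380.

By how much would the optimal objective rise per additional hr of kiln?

1

At the optimum: wheel time uses 39 of 39 (binding); kiln uses 68 of 68 (binding).
From A_Bᵀ y = c: 6·y_wheel time + 2·y_kiln = 50; 1·y_wheel time + 4·y_kiln = 12.
This yields shadow prices y_wheel time = 8, y_kiln = 1.
Shadow price of kiln = 1.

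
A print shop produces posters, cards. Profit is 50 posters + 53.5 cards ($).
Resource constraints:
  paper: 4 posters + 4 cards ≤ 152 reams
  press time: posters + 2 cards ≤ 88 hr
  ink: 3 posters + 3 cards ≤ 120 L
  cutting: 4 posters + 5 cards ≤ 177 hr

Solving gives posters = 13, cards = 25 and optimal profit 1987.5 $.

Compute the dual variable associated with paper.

Check each constraint at x*: paper 152/152 (tight); press time 63/88 (slack 25); ink 114/120 (slack 6); cutting 177/177 (tight).
Slack constraints have shadow price 0 (complementary slackness).
The binding rows give the dual system: 4·y_paper + 4·y_cutting = 50 and 4·y_paper + 5·y_cutting = 53.5.
This yields shadow prices y_paper = 9, y_cutting = 3.5.
Shadow price of paper = 9.

9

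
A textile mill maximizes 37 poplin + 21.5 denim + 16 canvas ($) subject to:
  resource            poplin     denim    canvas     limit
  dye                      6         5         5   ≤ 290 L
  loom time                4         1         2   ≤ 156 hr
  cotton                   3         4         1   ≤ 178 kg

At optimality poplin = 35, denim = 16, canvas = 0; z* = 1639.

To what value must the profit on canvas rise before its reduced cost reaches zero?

Binding: dye and loom time. Non-binding: cotton (9 unused).
Slack constraints have shadow price 0 (complementary slackness).
Dual feasibility on the basic columns requires 6·y_dye + 4·y_loom time = 37, 5·y_dye + 1·y_loom time = 21.5.
Solving: y_dye = 3.5, y_loom time = 4.
canvas enters the basis when its profit ≥ yᵀa₃ = 3.5·5 + 4·2 = 25.5.

25.5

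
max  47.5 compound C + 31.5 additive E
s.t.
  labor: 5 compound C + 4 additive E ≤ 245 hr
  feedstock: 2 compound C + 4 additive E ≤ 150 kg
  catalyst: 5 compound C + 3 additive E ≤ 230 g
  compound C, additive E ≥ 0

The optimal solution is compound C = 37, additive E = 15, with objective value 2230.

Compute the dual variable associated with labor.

Binding: labor and catalyst. Non-binding: feedstock (16 unused).
By complementary slackness, y = 0 for the non-binding constraint.
Dual feasibility on the basic columns requires 5·y_labor + 5·y_catalyst = 47.5, 4·y_labor + 3·y_catalyst = 31.5.
Solving: y_labor = 3, y_catalyst = 6.5.
Shadow price of labor = 3.

3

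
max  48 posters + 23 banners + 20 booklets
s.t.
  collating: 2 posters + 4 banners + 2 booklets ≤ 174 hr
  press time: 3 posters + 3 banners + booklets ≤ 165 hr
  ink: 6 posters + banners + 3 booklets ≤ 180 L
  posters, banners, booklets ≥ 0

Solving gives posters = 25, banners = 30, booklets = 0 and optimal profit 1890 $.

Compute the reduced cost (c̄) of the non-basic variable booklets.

At the optimum: collating uses 170 of 174 (slack = 4); press time uses 165 of 165 (binding); ink uses 180 of 180 (binding).
By complementary slackness, y = 0 for the non-binding constraint.
The binding rows give the dual system: 3·y_press time + 6·y_ink = 48 and 3·y_press time + 1·y_ink = 23.
Solving: y_press time = 6, y_ink = 5.
Reduced cost of booklets: c₃ − yᵀa₃ = 20 − (6·1 + 5·3) = 20 − 21 = -1.

-1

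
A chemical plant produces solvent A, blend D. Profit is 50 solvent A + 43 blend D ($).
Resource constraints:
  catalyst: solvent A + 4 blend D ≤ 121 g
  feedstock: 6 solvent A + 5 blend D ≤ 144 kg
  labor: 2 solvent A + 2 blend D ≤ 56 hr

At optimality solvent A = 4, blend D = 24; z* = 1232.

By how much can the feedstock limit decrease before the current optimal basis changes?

4

Binding constraints: feedstock, labor. The basis is B = [[6,5],[2,2]] with det 2.
Per unit decrease in feedstock, x* moves by d = (-1, 1).
The basis stays optimal until solvent A reaches 0; allowable decrease = 4 kg.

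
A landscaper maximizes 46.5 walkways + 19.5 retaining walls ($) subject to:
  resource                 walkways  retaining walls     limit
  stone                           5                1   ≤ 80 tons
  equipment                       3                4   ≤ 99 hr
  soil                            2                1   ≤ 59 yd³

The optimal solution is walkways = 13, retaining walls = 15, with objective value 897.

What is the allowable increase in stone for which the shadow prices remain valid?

61.2

Binding constraints: stone, equipment. The basis is B = [[5,1],[3,4]] with det 17.
Per unit increase in stone, x* moves by d = (0.2353, -0.1765).
The basis stays optimal until soil becomes binding; allowable increase = 61.2 tons.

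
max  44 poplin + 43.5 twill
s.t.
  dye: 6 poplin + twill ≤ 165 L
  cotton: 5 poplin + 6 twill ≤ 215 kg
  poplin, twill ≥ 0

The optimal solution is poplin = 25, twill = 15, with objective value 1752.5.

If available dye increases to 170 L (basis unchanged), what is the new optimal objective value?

Both dye and cotton are binding at x*.
Dual feasibility on the basic columns requires 6·y_dye + 5·y_cotton = 44, 1·y_dye + 6·y_cotton = 43.5.
→ y_dye = 1.5 and y_cotton = 7.
Δz = y_dye·Δb = 1.5 × (5) = 7.5, so new z* = 1752.5 + 7.5 = 1760.

1760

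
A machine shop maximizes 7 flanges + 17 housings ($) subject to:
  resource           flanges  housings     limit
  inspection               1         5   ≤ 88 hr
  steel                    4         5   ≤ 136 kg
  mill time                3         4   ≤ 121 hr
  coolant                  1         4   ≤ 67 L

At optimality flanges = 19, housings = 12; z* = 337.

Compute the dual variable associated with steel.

Check each constraint at x*: inspection 79/88 (slack 9); steel 136/136 (tight); mill time 105/121 (slack 16); coolant 67/67 (tight).
Slack constraints have shadow price 0 (complementary slackness).
From A_Bᵀ y = c: 4·y_steel + 1·y_coolant = 7; 5·y_steel + 4·y_coolant = 17.
Solving: y_steel = 1, y_coolant = 3.
Shadow price of steel = 1.

1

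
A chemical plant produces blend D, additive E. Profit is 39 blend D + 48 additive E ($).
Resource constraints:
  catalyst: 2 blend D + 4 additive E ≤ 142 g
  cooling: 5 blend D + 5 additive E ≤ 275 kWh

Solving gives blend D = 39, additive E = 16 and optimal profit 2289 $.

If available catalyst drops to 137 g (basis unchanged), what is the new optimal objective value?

2266.5

At the optimum: catalyst uses 142 of 142 (binding); cooling uses 275 of 275 (binding).
The binding rows give the dual system: 2·y_catalyst + 5·y_cooling = 39 and 4·y_catalyst + 5·y_cooling = 48.
Solving: y_catalyst = 4.5, y_cooling = 6.
Δz = y_catalyst·Δb = 4.5 × (-5) = -22.5, so new z* = 2289 − 22.5 = 2266.5.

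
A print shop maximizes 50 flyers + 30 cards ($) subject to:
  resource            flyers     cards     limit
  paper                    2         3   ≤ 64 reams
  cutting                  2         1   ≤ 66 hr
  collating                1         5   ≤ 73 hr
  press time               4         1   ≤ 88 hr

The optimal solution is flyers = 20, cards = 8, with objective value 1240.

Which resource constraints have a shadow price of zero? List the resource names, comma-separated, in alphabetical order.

paper: 64/64 (binding)
cutting: 48/66 (slack 18)
collating: 60/73 (slack 13)
press time: 88/88 (binding)
By complementary slackness, a constraint with positive slack has shadow price 0 → collating, cutting.

collating, cutting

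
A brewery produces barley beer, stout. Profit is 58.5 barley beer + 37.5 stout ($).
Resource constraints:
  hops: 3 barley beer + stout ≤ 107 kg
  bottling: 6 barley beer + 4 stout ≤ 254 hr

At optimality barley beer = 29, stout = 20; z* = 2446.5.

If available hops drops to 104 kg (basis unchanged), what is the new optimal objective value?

At the optimum: hops uses 107 of 107 (binding); bottling uses 254 of 254 (binding).
From A_Bᵀ y = c: 3·y_hops + 6·y_bottling = 58.5; 1·y_hops + 4·y_bottling = 37.5.
Solving: y_hops = 1.5, y_bottling = 9.
Δz = y_hops·Δb = 1.5 × (-3) = -4.5, so new z* = 2446.5 − 4.5 = 2442.

2442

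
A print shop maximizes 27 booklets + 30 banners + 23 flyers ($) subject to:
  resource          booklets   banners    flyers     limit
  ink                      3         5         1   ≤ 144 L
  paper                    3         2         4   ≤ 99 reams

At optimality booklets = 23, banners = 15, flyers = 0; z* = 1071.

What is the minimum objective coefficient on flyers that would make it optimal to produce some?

At the optimum: ink uses 144 of 144 (binding); paper uses 99 of 99 (binding).
From A_Bᵀ y = c: 3·y_ink + 3·y_paper = 27; 5·y_ink + 2·y_paper = 30.
→ y_ink = 4 and y_paper = 5.
flyers enters the basis when its profit ≥ yᵀa₃ = 4·1 + 5·4 = 24.

24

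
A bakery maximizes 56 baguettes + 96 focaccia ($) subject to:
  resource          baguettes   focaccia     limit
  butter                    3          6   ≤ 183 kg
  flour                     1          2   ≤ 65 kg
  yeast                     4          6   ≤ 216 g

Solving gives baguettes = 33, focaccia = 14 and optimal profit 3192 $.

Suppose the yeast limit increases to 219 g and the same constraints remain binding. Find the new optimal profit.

3216

Check each constraint at x*: butter 183/183 (tight); flour 61/65 (slack 4); yeast 216/216 (tight).
Since flour is not tight, its dual is 0.
Dual feasibility on the basic columns requires 3·y_butter + 4·y_yeast = 56, 6·y_butter + 6·y_yeast = 96.
This yields shadow prices y_butter = 8, y_yeast = 8.
Δz = y_yeast·Δb = 8 × (3) = 24, so new z* = 3192 + 24 = 3216.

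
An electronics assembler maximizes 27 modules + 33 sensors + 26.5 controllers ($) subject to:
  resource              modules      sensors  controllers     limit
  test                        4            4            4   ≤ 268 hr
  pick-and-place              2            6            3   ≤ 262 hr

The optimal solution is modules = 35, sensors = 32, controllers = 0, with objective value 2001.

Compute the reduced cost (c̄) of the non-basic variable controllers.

Both test and pick-and-place are binding at x*.
Dual feasibility on the basic columns requires 4·y_test + 2·y_pick-and-place = 27, 4·y_test + 6·y_pick-and-place = 33.
→ y_test = 6 and y_pick-and-place = 1.5.
Reduced cost of controllers: c₃ − yᵀa₃ = 26.5 − (6·4 + 1.5·3) = 26.5 − 28.5 = -2.

-2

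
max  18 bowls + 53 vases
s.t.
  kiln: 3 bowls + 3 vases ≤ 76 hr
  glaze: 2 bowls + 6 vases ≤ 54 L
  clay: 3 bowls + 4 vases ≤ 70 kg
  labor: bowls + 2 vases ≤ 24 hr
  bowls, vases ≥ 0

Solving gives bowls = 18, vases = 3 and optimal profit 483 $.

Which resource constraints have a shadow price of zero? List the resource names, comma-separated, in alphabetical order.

clay, kiln

kiln: 63/76 (slack 13)
glaze: 54/54 (binding)
clay: 66/70 (slack 4)
labor: 24/24 (binding)
By complementary slackness, a constraint with positive slack has shadow price 0 → clay, kiln.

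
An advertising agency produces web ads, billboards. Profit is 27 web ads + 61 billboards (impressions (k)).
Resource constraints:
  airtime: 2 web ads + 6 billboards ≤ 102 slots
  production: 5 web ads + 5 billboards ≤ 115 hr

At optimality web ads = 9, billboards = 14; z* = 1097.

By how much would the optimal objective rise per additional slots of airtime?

8.5

Both airtime and production are binding at x*.
From A_Bᵀ y = c: 2·y_airtime + 5·y_production = 27; 6·y_airtime + 5·y_production = 61.
This yields shadow prices y_airtime = 8.5, y_production = 2.
Shadow price of airtime = 8.5.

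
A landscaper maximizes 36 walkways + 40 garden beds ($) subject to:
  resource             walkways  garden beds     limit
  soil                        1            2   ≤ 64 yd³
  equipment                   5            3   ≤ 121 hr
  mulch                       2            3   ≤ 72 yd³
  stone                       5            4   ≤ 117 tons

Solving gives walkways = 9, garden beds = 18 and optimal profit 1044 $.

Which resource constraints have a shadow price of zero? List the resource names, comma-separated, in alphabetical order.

equipment, soil

soil: 45/64 (slack 19)
equipment: 99/121 (slack 22)
mulch: 72/72 (binding)
stone: 117/117 (binding)
By complementary slackness, a constraint with positive slack has shadow price 0 → equipment, soil.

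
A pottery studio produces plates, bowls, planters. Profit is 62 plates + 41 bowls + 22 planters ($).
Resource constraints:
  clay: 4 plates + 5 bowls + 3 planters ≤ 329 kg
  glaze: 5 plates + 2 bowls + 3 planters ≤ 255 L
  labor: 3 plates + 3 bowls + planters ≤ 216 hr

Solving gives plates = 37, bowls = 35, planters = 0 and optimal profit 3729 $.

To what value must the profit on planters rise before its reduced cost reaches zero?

30

Check each constraint at x*: clay 323/329 (slack 6); glaze 255/255 (tight); labor 216/216 (tight).
Since clay is not tight, its dual is 0.
The binding rows give the dual system: 5·y_glaze + 3·y_labor = 62 and 2·y_glaze + 3·y_labor = 41.
→ y_glaze = 7 and y_labor = 9.
planters enters the basis when its profit ≥ yᵀa₃ = 7·3 + 9·1 = 30.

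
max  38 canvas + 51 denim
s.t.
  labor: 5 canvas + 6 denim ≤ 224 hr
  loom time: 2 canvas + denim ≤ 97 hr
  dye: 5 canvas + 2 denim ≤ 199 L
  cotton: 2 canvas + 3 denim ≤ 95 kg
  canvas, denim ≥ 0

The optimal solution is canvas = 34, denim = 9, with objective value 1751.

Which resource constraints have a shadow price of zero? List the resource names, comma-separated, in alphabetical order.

dye, loom time

labor: 224/224 (binding)
loom time: 77/97 (slack 20)
dye: 188/199 (slack 11)
cotton: 95/95 (binding)
By complementary slackness, a constraint with positive slack has shadow price 0 → dye, loom time.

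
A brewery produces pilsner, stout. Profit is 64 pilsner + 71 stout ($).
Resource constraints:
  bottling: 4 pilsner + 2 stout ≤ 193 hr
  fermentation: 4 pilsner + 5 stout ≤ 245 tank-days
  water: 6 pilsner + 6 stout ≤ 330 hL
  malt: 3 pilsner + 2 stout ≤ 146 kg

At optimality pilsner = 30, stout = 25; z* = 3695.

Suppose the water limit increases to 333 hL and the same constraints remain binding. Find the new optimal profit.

3713

Check each constraint at x*: bottling 170/193 (slack 23); fermentation 245/245 (tight); water 330/330 (tight); malt 140/146 (slack 6).
Slack constraints have shadow price 0 (complementary slackness).
From A_Bᵀ y = c: 4·y_fermentation + 6·y_water = 64; 5·y_fermentation + 6·y_water = 71.
This yields shadow prices y_fermentation = 7, y_water = 6.
Δz = y_water·Δb = 6 × (3) = 18, so new z* = 3695 + 18 = 3713.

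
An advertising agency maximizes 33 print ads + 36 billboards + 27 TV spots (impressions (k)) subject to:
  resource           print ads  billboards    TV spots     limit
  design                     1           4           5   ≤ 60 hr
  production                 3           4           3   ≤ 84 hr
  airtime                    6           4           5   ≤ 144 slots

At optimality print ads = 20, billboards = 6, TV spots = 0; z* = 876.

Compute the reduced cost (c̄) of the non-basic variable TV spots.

-4

Binding: production and airtime. Non-binding: design (16 unused).
By complementary slackness, y = 0 for the non-binding constraint.
From A_Bᵀ y = c: 3·y_production + 6·y_airtime = 33; 4·y_production + 4·y_airtime = 36.
Solving: y_production = 7, y_airtime = 2.
Reduced cost of TV spots: c₃ − yᵀa₃ = 27 − (7·3 + 2·5) = 27 − 31 = -4.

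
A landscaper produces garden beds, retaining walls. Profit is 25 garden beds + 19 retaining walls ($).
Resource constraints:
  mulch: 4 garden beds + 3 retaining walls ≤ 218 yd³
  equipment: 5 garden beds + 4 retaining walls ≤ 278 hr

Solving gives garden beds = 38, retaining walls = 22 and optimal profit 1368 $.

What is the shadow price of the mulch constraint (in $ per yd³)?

5

Check each constraint at x*: mulch 218/218 (tight); equipment 278/278 (tight).
Dual feasibility on the basic columns requires 4·y_mulch + 5·y_equipment = 25, 3·y_mulch + 4·y_equipment = 19.
Solving: y_mulch = 5, y_equipment = 1.
Shadow price of mulch = 5.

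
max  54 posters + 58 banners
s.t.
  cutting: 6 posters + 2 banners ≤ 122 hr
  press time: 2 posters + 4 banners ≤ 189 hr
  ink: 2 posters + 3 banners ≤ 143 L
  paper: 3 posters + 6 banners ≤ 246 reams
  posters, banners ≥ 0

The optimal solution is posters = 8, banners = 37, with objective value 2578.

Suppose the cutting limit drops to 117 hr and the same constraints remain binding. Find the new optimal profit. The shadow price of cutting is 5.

2553

Δb = -5, so new z* = 2578 + (5)·(-5) = 2578 − 25 = 2553.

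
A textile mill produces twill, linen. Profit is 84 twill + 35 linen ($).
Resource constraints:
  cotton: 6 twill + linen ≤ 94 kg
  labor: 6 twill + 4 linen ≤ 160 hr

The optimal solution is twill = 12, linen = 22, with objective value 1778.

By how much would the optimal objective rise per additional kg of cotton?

7

At the optimum: cotton uses 94 of 94 (binding); labor uses 160 of 160 (binding).
The binding rows give the dual system: 6·y_cotton + 6·y_labor = 84 and 1·y_cotton + 4·y_labor = 35.
This yields shadow prices y_cotton = 7, y_labor = 7.
Shadow price of cotton = 7.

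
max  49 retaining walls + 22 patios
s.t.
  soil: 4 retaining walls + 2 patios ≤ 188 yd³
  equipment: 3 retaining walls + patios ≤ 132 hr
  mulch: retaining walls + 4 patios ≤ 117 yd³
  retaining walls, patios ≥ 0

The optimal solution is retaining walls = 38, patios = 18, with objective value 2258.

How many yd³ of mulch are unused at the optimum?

7

mulch used = 1·38 + 4·18 = 110; slack = 117 − 110 = 7.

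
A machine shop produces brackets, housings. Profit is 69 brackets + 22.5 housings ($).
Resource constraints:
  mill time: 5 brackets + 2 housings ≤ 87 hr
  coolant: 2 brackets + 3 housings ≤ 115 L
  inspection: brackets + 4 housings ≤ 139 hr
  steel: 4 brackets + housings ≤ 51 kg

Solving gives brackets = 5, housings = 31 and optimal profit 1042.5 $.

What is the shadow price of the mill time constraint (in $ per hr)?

Binding: mill time and steel. Non-binding: coolant (12 unused), inspection (10 unused).
Slack constraints have shadow price 0 (complementary slackness).
Dual feasibility on the basic columns requires 5·y_mill time + 4·y_steel = 69, 2·y_mill time + 1·y_steel = 22.5.
This yields shadow prices y_mill time = 7, y_steel = 8.5.
Shadow price of mill time = 7.

7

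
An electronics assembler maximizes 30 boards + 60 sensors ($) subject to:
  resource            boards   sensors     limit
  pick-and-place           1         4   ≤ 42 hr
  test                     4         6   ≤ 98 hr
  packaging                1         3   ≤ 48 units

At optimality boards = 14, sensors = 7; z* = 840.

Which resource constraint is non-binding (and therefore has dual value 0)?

pick-and-place: 42/42 (binding)
test: 98/98 (binding)
packaging: 35/48 (slack 13)
By complementary slackness, a constraint with positive slack has shadow price 0 → packaging.

packaging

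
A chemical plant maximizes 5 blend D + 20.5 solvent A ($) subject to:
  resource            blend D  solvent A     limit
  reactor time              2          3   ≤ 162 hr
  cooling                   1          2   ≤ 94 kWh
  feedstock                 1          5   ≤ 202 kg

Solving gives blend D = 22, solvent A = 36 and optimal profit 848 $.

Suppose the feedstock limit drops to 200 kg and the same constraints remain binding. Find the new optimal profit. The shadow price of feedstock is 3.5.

841

Δb = -2, so new z* = 848 + (3.5)·(-2) = 848 − 7 = 841.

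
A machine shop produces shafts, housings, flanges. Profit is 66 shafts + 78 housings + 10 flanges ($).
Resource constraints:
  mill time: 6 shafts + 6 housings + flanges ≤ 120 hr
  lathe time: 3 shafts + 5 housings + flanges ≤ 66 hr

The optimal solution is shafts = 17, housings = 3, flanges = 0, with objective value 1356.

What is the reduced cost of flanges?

At the optimum: mill time uses 120 of 120 (binding); lathe time uses 66 of 66 (binding).
The binding rows give the dual system: 6·y_mill time + 3·y_lathe time = 66 and 6·y_mill time + 5·y_lathe time = 78.
Solving: y_mill time = 8, y_lathe time = 6.
Reduced cost of flanges: c₃ − yᵀa₃ = 10 − (8·1 + 6·1) = 10 − 14 = -4.

-4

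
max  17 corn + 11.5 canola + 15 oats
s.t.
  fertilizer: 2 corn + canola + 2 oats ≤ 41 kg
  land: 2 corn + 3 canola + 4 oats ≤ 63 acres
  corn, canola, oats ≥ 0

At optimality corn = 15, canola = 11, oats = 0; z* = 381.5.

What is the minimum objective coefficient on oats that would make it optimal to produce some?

20

Check each constraint at x*: fertilizer 41/41 (tight); land 63/63 (tight).
Dual feasibility on the basic columns requires 2·y_fertilizer + 2·y_land = 17, 1·y_fertilizer + 3·y_land = 11.5.
This yields shadow prices y_fertilizer = 7, y_land = 1.5.
oats enters the basis when its profit ≥ yᵀa₃ = 7·2 + 1.5·4 = 20.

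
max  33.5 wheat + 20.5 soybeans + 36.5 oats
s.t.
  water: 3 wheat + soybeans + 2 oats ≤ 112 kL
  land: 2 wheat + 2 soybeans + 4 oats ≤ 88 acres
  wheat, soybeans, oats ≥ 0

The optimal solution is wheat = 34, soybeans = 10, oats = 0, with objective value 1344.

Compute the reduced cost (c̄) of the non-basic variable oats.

-4.5

Check each constraint at x*: water 112/112 (tight); land 88/88 (tight).
From A_Bᵀ y = c: 3·y_water + 2·y_land = 33.5; 1·y_water + 2·y_land = 20.5.
This yields shadow prices y_water = 6.5, y_land = 7.
Reduced cost of oats: c₃ − yᵀa₃ = 36.5 − (6.5·2 + 7·4) = 36.5 − 41 = -4.5.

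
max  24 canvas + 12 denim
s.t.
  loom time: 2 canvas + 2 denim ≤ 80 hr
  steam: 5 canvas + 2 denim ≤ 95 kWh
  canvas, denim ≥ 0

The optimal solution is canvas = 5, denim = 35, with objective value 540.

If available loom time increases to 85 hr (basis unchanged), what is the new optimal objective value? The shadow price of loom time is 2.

Δb = 5, so new z* = 540 + (2)·(5) = 540 + 10 = 550.

550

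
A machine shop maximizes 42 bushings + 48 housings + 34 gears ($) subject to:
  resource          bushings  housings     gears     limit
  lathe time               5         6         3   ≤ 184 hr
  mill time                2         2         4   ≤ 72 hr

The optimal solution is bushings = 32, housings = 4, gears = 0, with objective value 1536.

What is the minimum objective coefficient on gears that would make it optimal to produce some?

Check each constraint at x*: lathe time 184/184 (tight); mill time 72/72 (tight).
Dual feasibility on the basic columns requires 5·y_lathe time + 2·y_mill time = 42, 6·y_lathe time + 2·y_mill time = 48.
Solving: y_lathe time = 6, y_mill time = 6.
gears enters the basis when its profit ≥ yᵀa₃ = 6·3 + 6·4 = 42.

42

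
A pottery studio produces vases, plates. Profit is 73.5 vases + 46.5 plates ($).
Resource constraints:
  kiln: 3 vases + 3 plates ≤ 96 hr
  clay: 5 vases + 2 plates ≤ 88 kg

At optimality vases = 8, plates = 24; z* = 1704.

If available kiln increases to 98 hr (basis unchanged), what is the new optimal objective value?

Both kiln and clay are binding at x*.
The binding rows give the dual system: 3·y_kiln + 5·y_clay = 73.5 and 3·y_kiln + 2·y_clay = 46.5.
Solving: y_kiln = 9.5, y_clay = 9.
Δz = y_kiln·Δb = 9.5 × (2) = 19, so new z* = 1704 + 19 = 1723.

1723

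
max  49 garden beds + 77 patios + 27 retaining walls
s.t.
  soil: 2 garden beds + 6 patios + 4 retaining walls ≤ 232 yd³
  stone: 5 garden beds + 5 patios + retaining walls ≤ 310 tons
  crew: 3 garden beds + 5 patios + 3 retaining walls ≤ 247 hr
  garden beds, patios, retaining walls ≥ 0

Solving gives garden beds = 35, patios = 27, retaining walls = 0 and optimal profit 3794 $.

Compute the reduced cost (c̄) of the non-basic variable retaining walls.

-8

At the optimum: soil uses 232 of 232 (binding); stone uses 310 of 310 (binding); crew uses 240 of 247 (slack = 7).
Slack constraints have shadow price 0 (complementary slackness).
From A_Bᵀ y = c: 2·y_soil + 5·y_stone = 49; 6·y_soil + 5·y_stone = 77.
Solving: y_soil = 7, y_stone = 7.
Reduced cost of retaining walls: c₃ − yᵀa₃ = 27 − (7·4 + 7·1) = 27 − 35 = -8.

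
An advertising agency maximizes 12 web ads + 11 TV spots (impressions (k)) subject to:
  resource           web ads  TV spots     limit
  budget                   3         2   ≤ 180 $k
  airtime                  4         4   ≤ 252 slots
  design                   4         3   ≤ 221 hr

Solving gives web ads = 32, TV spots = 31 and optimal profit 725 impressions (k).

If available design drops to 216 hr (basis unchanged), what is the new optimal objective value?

720

At the optimum: budget uses 158 of 180 (slack = 22); airtime uses 252 of 252 (binding); design uses 221 of 221 (binding).
Slack constraints have shadow price 0 (complementary slackness).
From A_Bᵀ y = c: 4·y_airtime + 4·y_design = 12; 4·y_airtime + 3·y_design = 11.
Solving: y_airtime = 2, y_design = 1.
Δz = y_design·Δb = 1 × (-5) = -5, so new z* = 725 − 5 = 720.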